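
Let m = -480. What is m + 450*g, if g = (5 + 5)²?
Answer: 44520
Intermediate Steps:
g = 100 (g = 10² = 100)
m + 450*g = -480 + 450*100 = -480 + 45000 = 44520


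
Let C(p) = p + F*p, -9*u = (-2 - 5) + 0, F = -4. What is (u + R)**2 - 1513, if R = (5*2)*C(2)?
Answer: 161536/81 ≈ 1994.3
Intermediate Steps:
u = 7/9 (u = -((-2 - 5) + 0)/9 = -(-7 + 0)/9 = -1/9*(-7) = 7/9 ≈ 0.77778)
C(p) = -3*p (C(p) = p - 4*p = -3*p)
R = -60 (R = (5*2)*(-3*2) = 10*(-6) = -60)
(u + R)**2 - 1513 = (7/9 - 60)**2 - 1513 = (-533/9)**2 - 1513 = 284089/81 - 1513 = 161536/81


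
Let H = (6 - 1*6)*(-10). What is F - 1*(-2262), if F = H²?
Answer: 2262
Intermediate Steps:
H = 0 (H = (6 - 6)*(-10) = 0*(-10) = 0)
F = 0 (F = 0² = 0)
F - 1*(-2262) = 0 - 1*(-2262) = 0 + 2262 = 2262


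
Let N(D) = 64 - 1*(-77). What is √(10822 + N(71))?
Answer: √10963 ≈ 104.70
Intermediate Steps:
N(D) = 141 (N(D) = 64 + 77 = 141)
√(10822 + N(71)) = √(10822 + 141) = √10963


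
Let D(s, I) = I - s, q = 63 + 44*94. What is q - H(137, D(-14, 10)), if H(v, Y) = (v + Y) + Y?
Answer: 4014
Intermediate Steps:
q = 4199 (q = 63 + 4136 = 4199)
H(v, Y) = v + 2*Y (H(v, Y) = (Y + v) + Y = v + 2*Y)
q - H(137, D(-14, 10)) = 4199 - (137 + 2*(10 - 1*(-14))) = 4199 - (137 + 2*(10 + 14)) = 4199 - (137 + 2*24) = 4199 - (137 + 48) = 4199 - 1*185 = 4199 - 185 = 4014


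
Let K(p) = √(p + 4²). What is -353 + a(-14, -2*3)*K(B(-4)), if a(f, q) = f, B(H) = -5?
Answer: -353 - 14*√11 ≈ -399.43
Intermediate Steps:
K(p) = √(16 + p) (K(p) = √(p + 16) = √(16 + p))
-353 + a(-14, -2*3)*K(B(-4)) = -353 - 14*√(16 - 5) = -353 - 14*√11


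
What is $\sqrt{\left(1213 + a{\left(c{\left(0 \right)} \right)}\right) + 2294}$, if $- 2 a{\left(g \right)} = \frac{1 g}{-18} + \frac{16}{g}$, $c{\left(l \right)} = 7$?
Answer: $\frac{5 \sqrt{247387}}{42} \approx 59.212$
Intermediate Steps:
$a{\left(g \right)} = - \frac{8}{g} + \frac{g}{36}$ ($a{\left(g \right)} = - \frac{\frac{1 g}{-18} + \frac{16}{g}}{2} = - \frac{g \left(- \frac{1}{18}\right) + \frac{16}{g}}{2} = - \frac{- \frac{g}{18} + \frac{16}{g}}{2} = - \frac{\frac{16}{g} - \frac{g}{18}}{2} = - \frac{8}{g} + \frac{g}{36}$)
$\sqrt{\left(1213 + a{\left(c{\left(0 \right)} \right)}\right) + 2294} = \sqrt{\left(1213 + \left(- \frac{8}{7} + \frac{1}{36} \cdot 7\right)\right) + 2294} = \sqrt{\left(1213 + \left(\left(-8\right) \frac{1}{7} + \frac{7}{36}\right)\right) + 2294} = \sqrt{\left(1213 + \left(- \frac{8}{7} + \frac{7}{36}\right)\right) + 2294} = \sqrt{\left(1213 - \frac{239}{252}\right) + 2294} = \sqrt{\frac{305437}{252} + 2294} = \sqrt{\frac{883525}{252}} = \frac{5 \sqrt{247387}}{42}$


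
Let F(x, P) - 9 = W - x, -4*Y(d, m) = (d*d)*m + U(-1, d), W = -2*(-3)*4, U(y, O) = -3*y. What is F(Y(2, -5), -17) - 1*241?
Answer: -849/4 ≈ -212.25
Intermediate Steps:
W = 24 (W = 6*4 = 24)
Y(d, m) = -¾ - m*d²/4 (Y(d, m) = -((d*d)*m - 3*(-1))/4 = -(d²*m + 3)/4 = -(m*d² + 3)/4 = -(3 + m*d²)/4 = -¾ - m*d²/4)
F(x, P) = 33 - x (F(x, P) = 9 + (24 - x) = 33 - x)
F(Y(2, -5), -17) - 1*241 = (33 - (-¾ - ¼*(-5)*2²)) - 1*241 = (33 - (-¾ - ¼*(-5)*4)) - 241 = (33 - (-¾ + 5)) - 241 = (33 - 1*17/4) - 241 = (33 - 17/4) - 241 = 115/4 - 241 = -849/4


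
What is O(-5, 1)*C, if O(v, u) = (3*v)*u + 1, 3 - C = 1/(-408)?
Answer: -8575/204 ≈ -42.034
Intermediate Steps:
C = 1225/408 (C = 3 - 1/(-408) = 3 - 1*(-1/408) = 3 + 1/408 = 1225/408 ≈ 3.0024)
O(v, u) = 1 + 3*u*v (O(v, u) = 3*u*v + 1 = 1 + 3*u*v)
O(-5, 1)*C = (1 + 3*1*(-5))*(1225/408) = (1 - 15)*(1225/408) = -14*1225/408 = -8575/204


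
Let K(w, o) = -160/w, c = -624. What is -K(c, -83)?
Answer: -10/39 ≈ -0.25641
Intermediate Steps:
-K(c, -83) = -(-160)/(-624) = -(-160)*(-1)/624 = -1*10/39 = -10/39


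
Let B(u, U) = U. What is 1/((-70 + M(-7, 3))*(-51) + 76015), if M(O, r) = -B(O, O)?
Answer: 1/79228 ≈ 1.2622e-5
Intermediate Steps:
M(O, r) = -O
1/((-70 + M(-7, 3))*(-51) + 76015) = 1/((-70 - 1*(-7))*(-51) + 76015) = 1/((-70 + 7)*(-51) + 76015) = 1/(-63*(-51) + 76015) = 1/(3213 + 76015) = 1/79228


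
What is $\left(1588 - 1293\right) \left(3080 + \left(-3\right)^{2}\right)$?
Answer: $911255$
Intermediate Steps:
$\left(1588 - 1293\right) \left(3080 + \left(-3\right)^{2}\right) = 295 \left(3080 + 9\right) = 295 \cdot 3089 = 911255$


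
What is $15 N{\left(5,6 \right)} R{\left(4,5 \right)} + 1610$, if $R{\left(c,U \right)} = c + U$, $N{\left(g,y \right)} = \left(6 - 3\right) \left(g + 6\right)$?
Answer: $6065$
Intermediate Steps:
$N{\left(g,y \right)} = 18 + 3 g$ ($N{\left(g,y \right)} = 3 \left(6 + g\right) = 18 + 3 g$)
$R{\left(c,U \right)} = U + c$
$15 N{\left(5,6 \right)} R{\left(4,5 \right)} + 1610 = 15 \left(18 + 3 \cdot 5\right) \left(5 + 4\right) + 1610 = 15 \left(18 + 15\right) 9 + 1610 = 15 \cdot 33 \cdot 9 + 1610 = 495 \cdot 9 + 1610 = 4455 + 1610 = 6065$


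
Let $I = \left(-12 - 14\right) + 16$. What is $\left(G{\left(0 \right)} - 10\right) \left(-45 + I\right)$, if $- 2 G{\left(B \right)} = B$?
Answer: $550$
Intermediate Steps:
$G{\left(B \right)} = - \frac{B}{2}$
$I = -10$ ($I = -26 + 16 = -10$)
$\left(G{\left(0 \right)} - 10\right) \left(-45 + I\right) = \left(\left(- \frac{1}{2}\right) 0 - 10\right) \left(-45 - 10\right) = \left(0 - 10\right) \left(-55\right) = \left(-10\right) \left(-55\right) = 550$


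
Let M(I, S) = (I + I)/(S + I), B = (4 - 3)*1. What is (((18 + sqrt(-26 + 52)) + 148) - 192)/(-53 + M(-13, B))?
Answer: 156/305 - 6*sqrt(26)/305 ≈ 0.41117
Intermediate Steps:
B = 1 (B = 1*1 = 1)
M(I, S) = 2*I/(I + S) (M(I, S) = (2*I)/(I + S) = 2*I/(I + S))
(((18 + sqrt(-26 + 52)) + 148) - 192)/(-53 + M(-13, B)) = (((18 + sqrt(-26 + 52)) + 148) - 192)/(-53 + 2*(-13)/(-13 + 1)) = (((18 + sqrt(26)) + 148) - 192)/(-53 + 2*(-13)/(-12)) = ((166 + sqrt(26)) - 192)/(-53 + 2*(-13)*(-1/12)) = (-26 + sqrt(26))/(-53 + 13/6) = (-26 + sqrt(26))/(-305/6) = (-26 + sqrt(26))*(-6/305) = 156/305 - 6*sqrt(26)/305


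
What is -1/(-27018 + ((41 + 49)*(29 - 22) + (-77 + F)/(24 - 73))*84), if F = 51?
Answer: -7/181626 ≈ -3.8541e-5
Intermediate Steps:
-1/(-27018 + ((41 + 49)*(29 - 22) + (-77 + F)/(24 - 73))*84) = -1/(-27018 + ((41 + 49)*(29 - 22) + (-77 + 51)/(24 - 73))*84) = -1/(-27018 + (90*7 - 26/(-49))*84) = -1/(-27018 + (630 - 26*(-1/49))*84) = -1/(-27018 + (630 + 26/49)*84) = -1/(-27018 + (30896/49)*84) = -1/(-27018 + 370752/7) = -1/181626/7 = -1*7/181626 = -7/181626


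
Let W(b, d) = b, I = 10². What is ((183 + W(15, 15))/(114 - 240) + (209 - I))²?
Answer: 565504/49 ≈ 11541.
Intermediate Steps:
I = 100
((183 + W(15, 15))/(114 - 240) + (209 - I))² = ((183 + 15)/(114 - 240) + (209 - 1*100))² = (198/(-126) + (209 - 100))² = (198*(-1/126) + 109)² = (-11/7 + 109)² = (752/7)² = 565504/49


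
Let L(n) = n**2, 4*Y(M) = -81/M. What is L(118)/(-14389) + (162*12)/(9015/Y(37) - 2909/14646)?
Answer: -33919570972388/31242071082929 ≈ -1.0857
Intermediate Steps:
Y(M) = -81/(4*M) (Y(M) = (-81/M)/4 = -81/(4*M))
L(118)/(-14389) + (162*12)/(9015/Y(37) - 2909/14646) = 118**2/(-14389) + (162*12)/(9015/((-81/4/37)) - 2909/14646) = 13924*(-1/14389) + 1944/(9015/((-81/4*1/37)) - 2909*1/14646) = -13924/14389 + 1944/(9015/(-81/148) - 2909/14646) = -13924/14389 + 1944/(9015*(-148/81) - 2909/14646) = -13924/14389 + 1944/(-444740/27 - 2909/14646) = -13924/14389 + 1944/(-2171246861/131814) = -13924/14389 + 1944*(-131814/2171246861) = -13924/14389 - 256246416/2171246861 = -33919570972388/31242071082929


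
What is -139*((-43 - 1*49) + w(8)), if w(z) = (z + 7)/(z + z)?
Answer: 202523/16 ≈ 12658.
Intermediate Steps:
w(z) = (7 + z)/(2*z) (w(z) = (7 + z)/((2*z)) = (7 + z)*(1/(2*z)) = (7 + z)/(2*z))
-139*((-43 - 1*49) + w(8)) = -139*((-43 - 1*49) + (½)*(7 + 8)/8) = -139*((-43 - 49) + (½)*(⅛)*15) = -139*(-92 + 15/16) = -139*(-1457/16) = 202523/16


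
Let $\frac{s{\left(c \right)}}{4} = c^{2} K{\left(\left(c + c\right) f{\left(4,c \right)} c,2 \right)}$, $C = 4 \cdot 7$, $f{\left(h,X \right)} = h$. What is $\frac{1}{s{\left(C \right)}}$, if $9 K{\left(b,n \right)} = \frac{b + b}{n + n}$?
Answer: $\frac{9}{9834496} \approx 9.1515 \cdot 10^{-7}$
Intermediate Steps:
$K{\left(b,n \right)} = \frac{b}{9 n}$ ($K{\left(b,n \right)} = \frac{\left(b + b\right) \frac{1}{n + n}}{9} = \frac{2 b \frac{1}{2 n}}{9} = \frac{b \frac{1}{n}}{9} = \frac{b}{9 n}$)
$C = 28$
$s{\left(c \right)} = \frac{16 c^{4}}{9}$ ($s{\left(c \right)} = 4 c^{2} \frac{\left(c + c\right) 4 c}{9 \cdot 2} = 4 c^{2} \cdot \frac{1}{9} \cdot 2 c 4 c \frac{1}{2} = 4 c^{2} \cdot \frac{1}{9} \cdot 8 c c \frac{1}{2} = 4 c^{2} \cdot \frac{1}{9} \cdot 8 c^{2} \cdot \frac{1}{2} = 4 c^{2} \frac{4 c^{2}}{9} = 4 \frac{4 c^{4}}{9} = \frac{16 c^{4}}{9}$)
$\frac{1}{s{\left(C \right)}} = \frac{1}{\frac{16}{9} \cdot 28^{4}} = \frac{1}{\frac{16}{9} \cdot 614656} = \frac{1}{\frac{9834496}{9}} = \frac{9}{9834496}$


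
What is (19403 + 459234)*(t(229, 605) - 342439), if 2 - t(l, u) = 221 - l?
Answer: -163899189273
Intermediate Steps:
t(l, u) = -219 + l (t(l, u) = 2 - (221 - l) = 2 + (-221 + l) = -219 + l)
(19403 + 459234)*(t(229, 605) - 342439) = (19403 + 459234)*((-219 + 229) - 342439) = 478637*(10 - 342439) = 478637*(-342429) = -163899189273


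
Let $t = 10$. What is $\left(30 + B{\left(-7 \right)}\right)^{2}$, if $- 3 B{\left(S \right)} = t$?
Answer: $\frac{6400}{9} \approx 711.11$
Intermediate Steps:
$B{\left(S \right)} = - \frac{10}{3}$ ($B{\left(S \right)} = \left(- \frac{1}{3}\right) 10 = - \frac{10}{3}$)
$\left(30 + B{\left(-7 \right)}\right)^{2} = \left(30 - \frac{10}{3}\right)^{2} = \left(\frac{80}{3}\right)^{2} = \frac{6400}{9}$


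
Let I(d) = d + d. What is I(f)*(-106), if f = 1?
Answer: -212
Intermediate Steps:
I(d) = 2*d
I(f)*(-106) = (2*1)*(-106) = 2*(-106) = -212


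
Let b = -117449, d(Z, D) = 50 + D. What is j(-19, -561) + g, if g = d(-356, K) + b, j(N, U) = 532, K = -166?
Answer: -117033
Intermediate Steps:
g = -117565 (g = (50 - 166) - 117449 = -116 - 117449 = -117565)
j(-19, -561) + g = 532 - 117565 = -117033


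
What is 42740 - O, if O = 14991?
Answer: 27749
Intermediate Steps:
42740 - O = 42740 - 1*14991 = 42740 - 14991 = 27749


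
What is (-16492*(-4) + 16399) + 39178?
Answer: 121545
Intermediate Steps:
(-16492*(-4) + 16399) + 39178 = (65968 + 16399) + 39178 = 82367 + 39178 = 121545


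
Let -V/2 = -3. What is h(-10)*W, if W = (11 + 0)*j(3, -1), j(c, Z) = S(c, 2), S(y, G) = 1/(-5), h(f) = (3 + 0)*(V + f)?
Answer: 132/5 ≈ 26.400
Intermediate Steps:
V = 6 (V = -2*(-3) = 6)
h(f) = 18 + 3*f (h(f) = (3 + 0)*(6 + f) = 3*(6 + f) = 18 + 3*f)
S(y, G) = -⅕
j(c, Z) = -⅕
W = -11/5 (W = (11 + 0)*(-⅕) = 11*(-⅕) = -11/5 ≈ -2.2000)
h(-10)*W = (18 + 3*(-10))*(-11/5) = (18 - 30)*(-11/5) = -12*(-11/5) = 132/5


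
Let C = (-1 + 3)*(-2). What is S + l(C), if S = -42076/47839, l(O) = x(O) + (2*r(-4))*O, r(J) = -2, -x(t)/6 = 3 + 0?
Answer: -137754/47839 ≈ -2.8795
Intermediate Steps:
x(t) = -18 (x(t) = -6*(3 + 0) = -6*3 = -18)
C = -4 (C = 2*(-2) = -4)
l(O) = -18 - 4*O (l(O) = -18 + (2*(-2))*O = -18 - 4*O)
S = -42076/47839 (S = -42076*1/47839 = -42076/47839 ≈ -0.87953)
S + l(C) = -42076/47839 + (-18 - 4*(-4)) = -42076/47839 + (-18 + 16) = -42076/47839 - 2 = -137754/47839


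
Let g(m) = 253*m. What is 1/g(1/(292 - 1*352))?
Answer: -60/253 ≈ -0.23715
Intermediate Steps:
1/g(1/(292 - 1*352)) = 1/(253/(292 - 1*352)) = 1/(253/(292 - 352)) = 1/(253/(-60)) = 1/(253*(-1/60)) = 1/(-253/60) = -60/253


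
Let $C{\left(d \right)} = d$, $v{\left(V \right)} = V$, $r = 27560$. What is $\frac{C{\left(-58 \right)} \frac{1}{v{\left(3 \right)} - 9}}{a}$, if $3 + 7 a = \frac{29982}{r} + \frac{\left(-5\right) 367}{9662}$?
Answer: $- \frac{13513949540}{419805507} \approx -32.191$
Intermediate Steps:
$a = - \frac{139935169}{465998260}$ ($a = - \frac{3}{7} + \frac{\frac{29982}{27560} + \frac{\left(-5\right) 367}{9662}}{7} = - \frac{3}{7} + \frac{29982 \cdot \frac{1}{27560} - \frac{1835}{9662}}{7} = - \frac{3}{7} + \frac{\frac{14991}{13780} - \frac{1835}{9662}}{7} = - \frac{3}{7} + \frac{1}{7} \cdot \frac{59778371}{66571180} = - \frac{3}{7} + \frac{59778371}{465998260} = - \frac{139935169}{465998260} \approx -0.30029$)
$\frac{C{\left(-58 \right)} \frac{1}{v{\left(3 \right)} - 9}}{a} = \frac{\left(-58\right) \frac{1}{3 - 9}}{- \frac{139935169}{465998260}} = - \frac{58}{-6} \left(- \frac{465998260}{139935169}\right) = \left(-58\right) \left(- \frac{1}{6}\right) \left(- \frac{465998260}{139935169}\right) = \frac{29}{3} \left(- \frac{465998260}{139935169}\right) = - \frac{13513949540}{419805507}$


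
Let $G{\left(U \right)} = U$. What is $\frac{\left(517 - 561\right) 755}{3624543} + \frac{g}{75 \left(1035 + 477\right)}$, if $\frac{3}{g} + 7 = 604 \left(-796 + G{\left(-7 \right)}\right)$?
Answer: $- \frac{67671791358727}{7383483329531400} \approx -0.0091653$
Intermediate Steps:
$g = - \frac{1}{161673}$ ($g = \frac{3}{-7 + 604 \left(-796 - 7\right)} = \frac{3}{-7 + 604 \left(-803\right)} = \frac{3}{-7 - 485012} = \frac{3}{-485019} = 3 \left(- \frac{1}{485019}\right) = - \frac{1}{161673} \approx -6.1853 \cdot 10^{-6}$)
$\frac{\left(517 - 561\right) 755}{3624543} + \frac{g}{75 \left(1035 + 477\right)} = \frac{\left(517 - 561\right) 755}{3624543} - \frac{1}{161673 \cdot 75 \left(1035 + 477\right)} = \left(-44\right) 755 \cdot \frac{1}{3624543} - \frac{1}{161673 \cdot 75 \cdot 1512} = \left(-33220\right) \frac{1}{3624543} - \frac{1}{161673 \cdot 113400} = - \frac{33220}{3624543} - \frac{1}{18333718200} = - \frac{67671791358727}{7383483329531400}$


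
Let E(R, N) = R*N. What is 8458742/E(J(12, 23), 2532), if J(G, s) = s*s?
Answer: 4229371/669714 ≈ 6.3152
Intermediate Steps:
J(G, s) = s**2
E(R, N) = N*R
8458742/E(J(12, 23), 2532) = 8458742/((2532*23**2)) = 8458742/((2532*529)) = 8458742/1339428 = 8458742*(1/1339428) = 4229371/669714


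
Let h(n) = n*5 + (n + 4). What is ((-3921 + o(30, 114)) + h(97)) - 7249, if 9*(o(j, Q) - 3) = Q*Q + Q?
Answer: -27373/3 ≈ -9124.3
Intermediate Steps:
o(j, Q) = 3 + Q/9 + Q²/9 (o(j, Q) = 3 + (Q*Q + Q)/9 = 3 + (Q² + Q)/9 = 3 + (Q + Q²)/9 = 3 + (Q/9 + Q²/9) = 3 + Q/9 + Q²/9)
h(n) = 4 + 6*n (h(n) = 5*n + (4 + n) = 4 + 6*n)
((-3921 + o(30, 114)) + h(97)) - 7249 = ((-3921 + (3 + (⅑)*114 + (⅑)*114²)) + (4 + 6*97)) - 7249 = ((-3921 + (3 + 38/3 + (⅑)*12996)) + (4 + 582)) - 7249 = ((-3921 + (3 + 38/3 + 1444)) + 586) - 7249 = ((-3921 + 4379/3) + 586) - 7249 = (-7384/3 + 586) - 7249 = -5626/3 - 7249 = -27373/3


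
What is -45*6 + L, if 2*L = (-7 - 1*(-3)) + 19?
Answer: -525/2 ≈ -262.50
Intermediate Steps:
L = 15/2 (L = ((-7 - 1*(-3)) + 19)/2 = ((-7 + 3) + 19)/2 = (-4 + 19)/2 = (½)*15 = 15/2 ≈ 7.5000)
-45*6 + L = -45*6 + 15/2 = -270 + 15/2 = -525/2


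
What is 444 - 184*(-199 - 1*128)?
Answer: 60612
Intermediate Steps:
444 - 184*(-199 - 1*128) = 444 - 184*(-199 - 128) = 444 - 184*(-327) = 444 + 60168 = 60612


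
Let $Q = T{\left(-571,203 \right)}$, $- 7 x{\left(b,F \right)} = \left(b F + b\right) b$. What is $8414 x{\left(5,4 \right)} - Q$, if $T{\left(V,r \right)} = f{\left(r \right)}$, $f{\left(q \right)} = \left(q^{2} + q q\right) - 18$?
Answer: $-232650$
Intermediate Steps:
$x{\left(b,F \right)} = - \frac{b \left(b + F b\right)}{7}$ ($x{\left(b,F \right)} = - \frac{\left(b F + b\right) b}{7} = - \frac{\left(F b + b\right) b}{7} = - \frac{\left(b + F b\right) b}{7} = - \frac{b \left(b + F b\right)}{7}$)
$f{\left(q \right)} = -18 + 2 q^{2}$ ($f{\left(q \right)} = \left(q^{2} + q^{2}\right) - 18 = 2 q^{2} - 18 = -18 + 2 q^{2}$)
$T{\left(V,r \right)} = -18 + 2 r^{2}$
$Q = 82400$ ($Q = -18 + 2 \cdot 203^{2} = -18 + 2 \cdot 41209 = -18 + 82418 = 82400$)
$8414 x{\left(5,4 \right)} - Q = 8414 \frac{5^{2} \left(-1 - 4\right)}{7} - 82400 = 8414 \cdot \frac{1}{7} \cdot 25 \left(-1 - 4\right) - 82400 = 8414 \cdot \frac{1}{7} \cdot 25 \left(-5\right) - 82400 = 8414 \left(- \frac{125}{7}\right) - 82400 = -150250 - 82400 = -232650$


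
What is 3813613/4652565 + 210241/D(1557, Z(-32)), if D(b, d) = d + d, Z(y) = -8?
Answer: -978098900357/74441040 ≈ -13139.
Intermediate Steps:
D(b, d) = 2*d
3813613/4652565 + 210241/D(1557, Z(-32)) = 3813613/4652565 + 210241/((2*(-8))) = 3813613*(1/4652565) + 210241/(-16) = 3813613/4652565 + 210241*(-1/16) = 3813613/4652565 - 210241/16 = -978098900357/74441040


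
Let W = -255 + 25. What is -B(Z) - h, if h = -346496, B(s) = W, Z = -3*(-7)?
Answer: 346726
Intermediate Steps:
W = -230
Z = 21
B(s) = -230
-B(Z) - h = -1*(-230) - 1*(-346496) = 230 + 346496 = 346726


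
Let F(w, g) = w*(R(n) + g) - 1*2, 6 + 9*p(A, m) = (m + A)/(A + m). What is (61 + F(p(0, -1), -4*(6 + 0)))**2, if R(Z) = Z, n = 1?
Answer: 417316/81 ≈ 5152.0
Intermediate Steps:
p(A, m) = -5/9 (p(A, m) = -2/3 + ((m + A)/(A + m))/9 = -2/3 + ((A + m)/(A + m))/9 = -2/3 + (1/9)*1 = -2/3 + 1/9 = -5/9)
F(w, g) = -2 + w*(1 + g) (F(w, g) = w*(1 + g) - 1*2 = w*(1 + g) - 2 = -2 + w*(1 + g))
(61 + F(p(0, -1), -4*(6 + 0)))**2 = (61 + (-2 - 5/9 - 4*(6 + 0)*(-5/9)))**2 = (61 + (-2 - 5/9 - 4*6*(-5/9)))**2 = (61 + (-2 - 5/9 - 24*(-5/9)))**2 = (61 + (-2 - 5/9 + 40/3))**2 = (61 + 97/9)**2 = (646/9)**2 = 417316/81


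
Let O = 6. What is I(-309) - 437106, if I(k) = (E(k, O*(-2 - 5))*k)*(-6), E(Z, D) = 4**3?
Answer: -318450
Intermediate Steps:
E(Z, D) = 64
I(k) = -384*k (I(k) = (64*k)*(-6) = -384*k)
I(-309) - 437106 = -384*(-309) - 437106 = 118656 - 437106 = -318450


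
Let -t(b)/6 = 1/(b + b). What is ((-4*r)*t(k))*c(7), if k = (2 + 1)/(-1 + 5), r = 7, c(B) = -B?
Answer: -784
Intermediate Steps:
k = ¾ (k = 3/4 = 3*(¼) = ¾ ≈ 0.75000)
t(b) = -3/b (t(b) = -6/(b + b) = -6*1/(2*b) = -3/b)
((-4*r)*t(k))*c(7) = ((-4*7)*(-3/¾))*(-1*7) = -(-84)*4/3*(-7) = -28*(-4)*(-7) = 112*(-7) = -784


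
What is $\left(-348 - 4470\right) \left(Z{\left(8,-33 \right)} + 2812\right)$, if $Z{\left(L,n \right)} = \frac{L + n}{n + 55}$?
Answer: $-13542741$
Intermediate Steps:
$Z{\left(L,n \right)} = \frac{L + n}{55 + n}$
$\left(-348 - 4470\right) \left(Z{\left(8,-33 \right)} + 2812\right) = \left(-348 - 4470\right) \left(\frac{8 - 33}{55 - 33} + 2812\right) = - 4818 \left(\frac{1}{22} \left(-25\right) + 2812\right) = - 4818 \left(- \frac{25}{22} + 2812\right) = \left(-4818\right) \frac{61839}{22} = -13542741$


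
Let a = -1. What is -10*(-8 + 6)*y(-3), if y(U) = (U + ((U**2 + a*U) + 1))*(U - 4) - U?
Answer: -1340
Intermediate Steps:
y(U) = -U + (1 + U**2)*(-4 + U) (y(U) = (U + ((U**2 - U) + 1))*(U - 4) - U = (U + (1 + U**2 - U))*(-4 + U) - U = (1 + U**2)*(-4 + U) - U = -U + (1 + U**2)*(-4 + U))
-10*(-8 + 6)*y(-3) = -10*(-8 + 6)*(-4 + (-3)**3 - 4*(-3)**2) = -(-20)*(-4 - 27 - 4*9) = -(-20)*(-4 - 27 - 36) = -(-20)*(-67) = -10*134 = -1340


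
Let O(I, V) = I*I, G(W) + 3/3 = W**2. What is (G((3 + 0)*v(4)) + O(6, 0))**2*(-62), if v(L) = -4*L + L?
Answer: -109836782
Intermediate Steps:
v(L) = -3*L
G(W) = -1 + W**2
O(I, V) = I**2
(G((3 + 0)*v(4)) + O(6, 0))**2*(-62) = ((-1 + ((3 + 0)*(-3*4))**2) + 6**2)**2*(-62) = ((-1 + (3*(-12))**2) + 36)**2*(-62) = ((-1 + (-36)**2) + 36)**2*(-62) = ((-1 + 1296) + 36)**2*(-62) = (1295 + 36)**2*(-62) = 1331**2*(-62) = 1771561*(-62) = -109836782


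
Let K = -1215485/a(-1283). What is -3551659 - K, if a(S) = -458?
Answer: -1627875307/458 ≈ -3.5543e+6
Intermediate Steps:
K = 1215485/458 (K = -1215485/(-458) = -1215485*(-1/458) = 1215485/458 ≈ 2653.9)
-3551659 - K = -3551659 - 1*1215485/458 = -3551659 - 1215485/458 = -1627875307/458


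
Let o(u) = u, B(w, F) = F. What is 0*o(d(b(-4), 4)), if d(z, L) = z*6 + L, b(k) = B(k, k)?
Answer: 0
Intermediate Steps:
b(k) = k
d(z, L) = L + 6*z (d(z, L) = 6*z + L = L + 6*z)
0*o(d(b(-4), 4)) = 0*(4 + 6*(-4)) = 0*(4 - 24) = 0*(-20) = 0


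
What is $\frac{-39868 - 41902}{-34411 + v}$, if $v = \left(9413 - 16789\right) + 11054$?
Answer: $\frac{81770}{30733} \approx 2.6607$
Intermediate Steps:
$v = 3678$ ($v = -7376 + 11054 = 3678$)
$\frac{-39868 - 41902}{-34411 + v} = \frac{-39868 - 41902}{-34411 + 3678} = - \frac{81770}{-30733} = \left(-81770\right) \left(- \frac{1}{30733}\right) = \frac{81770}{30733}$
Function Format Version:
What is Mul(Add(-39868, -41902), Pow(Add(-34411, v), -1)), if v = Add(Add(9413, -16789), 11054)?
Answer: Rational(81770, 30733) ≈ 2.6607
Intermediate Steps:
v = 3678 (v = Add(-7376, 11054) = 3678)
Mul(Add(-39868, -41902), Pow(Add(-34411, v), -1)) = Mul(Add(-39868, -41902), Pow(Add(-34411, 3678), -1)) = Mul(-81770, Pow(-30733, -1)) = Mul(-81770, Rational(-1, 30733)) = Rational(81770, 30733)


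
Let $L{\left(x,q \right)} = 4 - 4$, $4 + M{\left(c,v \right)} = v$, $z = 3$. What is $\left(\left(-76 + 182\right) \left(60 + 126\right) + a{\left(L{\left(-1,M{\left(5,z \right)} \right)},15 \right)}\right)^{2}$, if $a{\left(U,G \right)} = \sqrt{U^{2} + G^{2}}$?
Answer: $389312361$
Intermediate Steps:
$M{\left(c,v \right)} = -4 + v$
$L{\left(x,q \right)} = 0$
$a{\left(U,G \right)} = \sqrt{G^{2} + U^{2}}$
$\left(\left(-76 + 182\right) \left(60 + 126\right) + a{\left(L{\left(-1,M{\left(5,z \right)} \right)},15 \right)}\right)^{2} = \left(\left(-76 + 182\right) \left(60 + 126\right) + \sqrt{15^{2} + 0^{2}}\right)^{2} = \left(106 \cdot 186 + \sqrt{225 + 0}\right)^{2} = \left(19716 + \sqrt{225}\right)^{2} = \left(19716 + 15\right)^{2} = 19731^{2} = 389312361$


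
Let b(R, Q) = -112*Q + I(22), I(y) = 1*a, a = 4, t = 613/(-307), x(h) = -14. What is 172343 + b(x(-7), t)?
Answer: 52979185/307 ≈ 1.7257e+5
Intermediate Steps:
t = -613/307 (t = 613*(-1/307) = -613/307 ≈ -1.9967)
I(y) = 4 (I(y) = 1*4 = 4)
b(R, Q) = 4 - 112*Q (b(R, Q) = -112*Q + 4 = 4 - 112*Q)
172343 + b(x(-7), t) = 172343 + (4 - 112*(-613/307)) = 172343 + (4 + 68656/307) = 172343 + 69884/307 = 52979185/307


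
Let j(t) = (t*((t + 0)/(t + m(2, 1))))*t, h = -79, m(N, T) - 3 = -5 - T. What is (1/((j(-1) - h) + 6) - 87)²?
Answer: 879893569/116281 ≈ 7567.0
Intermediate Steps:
m(N, T) = -2 - T (m(N, T) = 3 + (-5 - T) = -2 - T)
j(t) = t³/(-3 + t) (j(t) = (t*((t + 0)/(t + (-2 - 1*1))))*t = (t*(t/(t + (-2 - 1))))*t = (t*(t/(t - 3)))*t = (t*(t/(-3 + t)))*t = (t²/(-3 + t))*t = t³/(-3 + t))
(1/((j(-1) - h) + 6) - 87)² = (1/(((-1)³/(-3 - 1) - 1*(-79)) + 6) - 87)² = (1/((-1/(-4) + 79) + 6) - 87)² = (1/((-1*(-¼) + 79) + 6) - 87)² = (1/((¼ + 79) + 6) - 87)² = (1/(317/4 + 6) - 87)² = (1/(341/4) - 87)² = (4/341 - 87)² = (-29663/341)² = 879893569/116281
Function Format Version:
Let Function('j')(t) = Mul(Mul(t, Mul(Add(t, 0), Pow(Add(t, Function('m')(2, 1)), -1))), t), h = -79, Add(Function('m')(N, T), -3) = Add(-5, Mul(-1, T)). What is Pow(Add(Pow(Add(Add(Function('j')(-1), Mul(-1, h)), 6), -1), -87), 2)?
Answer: Rational(879893569, 116281) ≈ 7567.0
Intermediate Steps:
Function('m')(N, T) = Add(-2, Mul(-1, T)) (Function('m')(N, T) = Add(3, Add(-5, Mul(-1, T))) = Add(-2, Mul(-1, T)))
Function('j')(t) = Mul(Pow(t, 3), Pow(Add(-3, t), -1)) (Function('j')(t) = Mul(Mul(t, Mul(Add(t, 0), Pow(Add(t, Add(-2, Mul(-1, 1))), -1))), t) = Mul(Mul(t, Mul(t, Pow(Add(t, Add(-2, -1)), -1))), t) = Mul(Mul(t, Mul(t, Pow(Add(t, -3), -1))), t) = Mul(Mul(t, Mul(t, Pow(Add(-3, t), -1))), t) = Mul(Mul(Pow(t, 2), Pow(Add(-3, t), -1)), t) = Mul(Pow(t, 3), Pow(Add(-3, t), -1)))
Pow(Add(Pow(Add(Add(Function('j')(-1), Mul(-1, h)), 6), -1), -87), 2) = Pow(Add(Pow(Add(Add(Mul(Pow(-1, 3), Pow(Add(-3, -1), -1)), Mul(-1, -79)), 6), -1), -87), 2) = Pow(Add(Pow(Add(Add(Mul(-1, Pow(-4, -1)), 79), 6), -1), -87), 2) = Pow(Add(Pow(Add(Add(Mul(-1, Rational(-1, 4)), 79), 6), -1), -87), 2) = Pow(Add(Pow(Add(Add(Rational(1, 4), 79), 6), -1), -87), 2) = Pow(Add(Pow(Add(Rational(317, 4), 6), -1), -87), 2) = Pow(Add(Pow(Rational(341, 4), -1), -87), 2) = Pow(Add(Rational(4, 341), -87), 2) = Pow(Rational(-29663, 341), 2) = Rational(879893569, 116281)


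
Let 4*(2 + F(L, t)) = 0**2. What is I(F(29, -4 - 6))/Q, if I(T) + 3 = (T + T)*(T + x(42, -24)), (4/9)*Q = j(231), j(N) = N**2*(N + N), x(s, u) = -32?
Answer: 38/15848217 ≈ 2.3977e-6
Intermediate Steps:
F(L, t) = -2 (F(L, t) = -2 + (1/4)*0**2 = -2 + (1/4)*0 = -2 + 0 = -2)
j(N) = 2*N**3 (j(N) = N**2*(2*N) = 2*N**3)
Q = 110937519/2 (Q = 9*(2*231**3)/4 = 9*(2*12326391)/4 = (9/4)*24652782 = 110937519/2 ≈ 5.5469e+7)
I(T) = -3 + 2*T*(-32 + T) (I(T) = -3 + (T + T)*(T - 32) = -3 + (2*T)*(-32 + T) = -3 + 2*T*(-32 + T))
I(F(29, -4 - 6))/Q = (-3 - 64*(-2) + 2*(-2)**2)/(110937519/2) = (-3 + 128 + 2*4)*(2/110937519) = (-3 + 128 + 8)*(2/110937519) = 133*(2/110937519) = 38/15848217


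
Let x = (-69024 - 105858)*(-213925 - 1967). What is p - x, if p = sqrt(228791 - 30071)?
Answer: -37755624744 + 24*sqrt(345) ≈ -3.7756e+10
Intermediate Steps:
p = 24*sqrt(345) (p = sqrt(198720) = 24*sqrt(345) ≈ 445.78)
x = 37755624744 (x = -174882*(-215892) = 37755624744)
p - x = 24*sqrt(345) - 1*37755624744 = 24*sqrt(345) - 37755624744 = -37755624744 + 24*sqrt(345)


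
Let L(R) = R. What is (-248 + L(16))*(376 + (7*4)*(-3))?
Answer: -67744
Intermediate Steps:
(-248 + L(16))*(376 + (7*4)*(-3)) = (-248 + 16)*(376 + (7*4)*(-3)) = -232*(376 + 28*(-3)) = -232*(376 - 84) = -232*292 = -67744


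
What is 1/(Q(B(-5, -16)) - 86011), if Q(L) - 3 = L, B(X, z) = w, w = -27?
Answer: -1/86035 ≈ -1.1623e-5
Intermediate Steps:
B(X, z) = -27
Q(L) = 3 + L
1/(Q(B(-5, -16)) - 86011) = 1/((3 - 27) - 86011) = 1/(-24 - 86011) = 1/(-86035) = -1/86035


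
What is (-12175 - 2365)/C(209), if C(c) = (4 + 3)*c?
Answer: -14540/1463 ≈ -9.9385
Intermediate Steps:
C(c) = 7*c
(-12175 - 2365)/C(209) = (-12175 - 2365)/((7*209)) = -14540/1463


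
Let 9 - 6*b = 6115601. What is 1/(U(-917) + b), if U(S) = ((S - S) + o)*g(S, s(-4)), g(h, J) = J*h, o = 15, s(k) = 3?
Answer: -3/3181591 ≈ -9.4292e-7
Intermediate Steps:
b = -3057796/3 (b = 3/2 - 1/6*6115601 = 3/2 - 6115601/6 = -3057796/3 ≈ -1.0193e+6)
U(S) = 45*S (U(S) = ((S - S) + 15)*(3*S) = (0 + 15)*(3*S) = 15*(3*S) = 45*S)
1/(U(-917) + b) = 1/(45*(-917) - 3057796/3) = 1/(-41265 - 3057796/3) = 1/(-3181591/3) = -3/3181591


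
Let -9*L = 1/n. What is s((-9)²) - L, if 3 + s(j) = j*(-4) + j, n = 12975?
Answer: -28726649/116775 ≈ -246.00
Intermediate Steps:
s(j) = -3 - 3*j (s(j) = -3 + (j*(-4) + j) = -3 + (-4*j + j) = -3 - 3*j)
L = -1/116775 (L = -⅑/12975 = -⅑*1/12975 = -1/116775 ≈ -8.5635e-6)
s((-9)²) - L = (-3 - 3*(-9)²) - 1*(-1/116775) = (-3 - 3*81) + 1/116775 = (-3 - 243) + 1/116775 = -246 + 1/116775 = -28726649/116775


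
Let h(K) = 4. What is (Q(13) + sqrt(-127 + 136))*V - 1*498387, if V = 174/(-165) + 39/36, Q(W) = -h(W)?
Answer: -328935439/660 ≈ -4.9839e+5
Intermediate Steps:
Q(W) = -4 (Q(W) = -1*4 = -4)
V = 19/660 (V = 174*(-1/165) + 39*(1/36) = -58/55 + 13/12 = 19/660 ≈ 0.028788)
(Q(13) + sqrt(-127 + 136))*V - 1*498387 = (-4 + sqrt(-127 + 136))*(19/660) - 1*498387 = (-4 + sqrt(9))*(19/660) - 498387 = (-4 + 3)*(19/660) - 498387 = -1*19/660 - 498387 = -19/660 - 498387 = -328935439/660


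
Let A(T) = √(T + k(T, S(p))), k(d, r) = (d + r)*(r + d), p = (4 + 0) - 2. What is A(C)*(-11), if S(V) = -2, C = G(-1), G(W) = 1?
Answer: -11*√2 ≈ -15.556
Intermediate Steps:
p = 2 (p = 4 - 2 = 2)
C = 1
k(d, r) = (d + r)² (k(d, r) = (d + r)*(d + r) = (d + r)²)
A(T) = √(T + (-2 + T)²) (A(T) = √(T + (T - 2)²) = √(T + (-2 + T)²))
A(C)*(-11) = √(1 + (-2 + 1)²)*(-11) = √(1 + (-1)²)*(-11) = √(1 + 1)*(-11) = √2*(-11) = -11*√2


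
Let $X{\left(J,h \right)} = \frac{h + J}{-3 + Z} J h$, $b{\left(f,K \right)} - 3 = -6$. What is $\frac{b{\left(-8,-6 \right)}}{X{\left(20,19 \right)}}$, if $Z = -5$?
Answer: $\frac{2}{1235} \approx 0.0016194$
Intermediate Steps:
$b{\left(f,K \right)} = -3$ ($b{\left(f,K \right)} = 3 - 6 = -3$)
$X{\left(J,h \right)} = J h \left(- \frac{J}{8} - \frac{h}{8}\right)$ ($X{\left(J,h \right)} = \frac{h + J}{-3 - 5} J h = \frac{J + h}{-8} J h = \left(J + h\right) \left(- \frac{1}{8}\right) J h = \left(- \frac{J}{8} - \frac{h}{8}\right) J h = J \left(- \frac{J}{8} - \frac{h}{8}\right) h = J h \left(- \frac{J}{8} - \frac{h}{8}\right)$)
$\frac{b{\left(-8,-6 \right)}}{X{\left(20,19 \right)}} = - \frac{3}{\left(- \frac{1}{8}\right) 20 \cdot 19 \left(20 + 19\right)} = - \frac{3}{\left(- \frac{1}{8}\right) 20 \cdot 19 \cdot 39} = - \frac{3}{- \frac{3705}{2}} = \left(-3\right) \left(- \frac{2}{3705}\right) = \frac{2}{1235}$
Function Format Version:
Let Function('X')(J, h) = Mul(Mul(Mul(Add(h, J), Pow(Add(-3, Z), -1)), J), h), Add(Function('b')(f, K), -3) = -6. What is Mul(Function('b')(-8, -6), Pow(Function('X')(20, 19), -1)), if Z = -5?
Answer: Rational(2, 1235) ≈ 0.0016194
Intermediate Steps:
Function('b')(f, K) = -3 (Function('b')(f, K) = Add(3, -6) = -3)
Function('X')(J, h) = Mul(J, h, Add(Mul(Rational(-1, 8), J), Mul(Rational(-1, 8), h))) (Function('X')(J, h) = Mul(Mul(Mul(Add(h, J), Pow(Add(-3, -5), -1)), J), h) = Mul(Mul(Mul(Add(J, h), Pow(-8, -1)), J), h) = Mul(Mul(Mul(Add(J, h), Rational(-1, 8)), J), h) = Mul(Mul(Add(Mul(Rational(-1, 8), J), Mul(Rational(-1, 8), h)), J), h) = Mul(Mul(J, Add(Mul(Rational(-1, 8), J), Mul(Rational(-1, 8), h))), h) = Mul(J, h, Add(Mul(Rational(-1, 8), J), Mul(Rational(-1, 8), h))))
Mul(Function('b')(-8, -6), Pow(Function('X')(20, 19), -1)) = Mul(-3, Pow(Mul(Rational(-1, 8), 20, 19, Add(20, 19)), -1)) = Mul(-3, Pow(Mul(Rational(-1, 8), 20, 19, 39), -1)) = Mul(-3, Pow(Rational(-3705, 2), -1)) = Mul(-3, Rational(-2, 3705)) = Rational(2, 1235)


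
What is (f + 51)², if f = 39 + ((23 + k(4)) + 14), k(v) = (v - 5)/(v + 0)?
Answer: 257049/16 ≈ 16066.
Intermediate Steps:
k(v) = (-5 + v)/v
f = 303/4 (f = 39 + ((23 + (-5 + 4)/4) + 14) = 39 + ((23 + (¼)*(-1)) + 14) = 39 + ((23 - ¼) + 14) = 39 + (91/4 + 14) = 39 + 147/4 = 303/4 ≈ 75.750)
(f + 51)² = (303/4 + 51)² = (507/4)² = 257049/16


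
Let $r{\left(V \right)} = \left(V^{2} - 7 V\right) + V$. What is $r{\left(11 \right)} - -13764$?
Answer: $13819$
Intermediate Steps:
$r{\left(V \right)} = V^{2} - 6 V$
$r{\left(11 \right)} - -13764 = 11 \left(-6 + 11\right) - -13764 = 11 \cdot 5 + 13764 = 55 + 13764 = 13819$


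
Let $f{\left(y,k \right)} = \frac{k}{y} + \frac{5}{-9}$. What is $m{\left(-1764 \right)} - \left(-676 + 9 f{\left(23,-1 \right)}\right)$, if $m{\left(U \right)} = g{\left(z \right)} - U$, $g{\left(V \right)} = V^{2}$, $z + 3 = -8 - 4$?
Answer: $\frac{61419}{23} \approx 2670.4$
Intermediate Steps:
$f{\left(y,k \right)} = - \frac{5}{9} + \frac{k}{y}$ ($f{\left(y,k \right)} = \frac{k}{y} + 5 \left(- \frac{1}{9}\right) = \frac{k}{y} - \frac{5}{9} = - \frac{5}{9} + \frac{k}{y}$)
$z = -15$ ($z = -3 - 12 = -15$)
$m{\left(U \right)} = 225 - U$ ($m{\left(U \right)} = \left(-15\right)^{2} - U = 225 - U$)
$m{\left(-1764 \right)} - \left(-676 + 9 f{\left(23,-1 \right)}\right) = \left(225 - -1764\right) + \left(676 - 9 \left(- \frac{5}{9} - \frac{1}{23}\right)\right) = \left(225 + 1764\right) + \left(676 - 9 \left(- \frac{5}{9} - \frac{1}{23}\right)\right) = 1989 + \left(676 - 9 \left(- \frac{5}{9} - \frac{1}{23}\right)\right) = 1989 + \left(676 - - \frac{124}{23}\right) = 1989 + \left(676 + \frac{124}{23}\right) = 1989 + \frac{15672}{23} = \frac{61419}{23}$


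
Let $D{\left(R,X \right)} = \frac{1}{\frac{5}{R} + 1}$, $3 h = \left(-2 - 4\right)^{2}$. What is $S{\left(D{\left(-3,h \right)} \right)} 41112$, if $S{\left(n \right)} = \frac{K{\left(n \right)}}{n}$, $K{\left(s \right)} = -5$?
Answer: $137040$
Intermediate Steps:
$h = 12$ ($h = \frac{\left(-2 - 4\right)^{2}}{3} = \frac{\left(-6\right)^{2}}{3} = \frac{1}{3} \cdot 36 = 12$)
$D{\left(R,X \right)} = \frac{1}{1 + \frac{5}{R}}$
$S{\left(n \right)} = - \frac{5}{n}$
$S{\left(D{\left(-3,h \right)} \right)} 41112 = - \frac{5}{\left(-3\right) \frac{1}{5 - 3}} \cdot 41112 = - \frac{5}{\left(-3\right) \frac{1}{2}} \cdot 41112 = - \frac{5}{- \frac{3}{2}} \cdot 41112 = \left(-5\right) \left(- \frac{2}{3}\right) 41112 = \frac{10}{3} \cdot 41112 = 137040$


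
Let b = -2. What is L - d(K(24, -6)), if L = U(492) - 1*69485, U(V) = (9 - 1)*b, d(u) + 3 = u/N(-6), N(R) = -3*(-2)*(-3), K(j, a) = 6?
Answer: -208493/3 ≈ -69498.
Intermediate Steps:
N(R) = -18 (N(R) = 6*(-3) = -18)
d(u) = -3 - u/18 (d(u) = -3 + u/(-18) = -3 + u*(-1/18) = -3 - u/18)
U(V) = -16 (U(V) = (9 - 1)*(-2) = 8*(-2) = -16)
L = -69501 (L = -16 - 1*69485 = -16 - 69485 = -69501)
L - d(K(24, -6)) = -69501 - (-3 - 1/18*6) = -69501 - (-3 - ⅓) = -69501 - 1*(-10/3) = -69501 + 10/3 = -208493/3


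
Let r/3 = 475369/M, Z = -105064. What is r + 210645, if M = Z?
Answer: 22129780173/105064 ≈ 2.1063e+5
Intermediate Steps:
M = -105064
r = -1426107/105064 (r = 3*(475369/(-105064)) = 3*(475369*(-1/105064)) = 3*(-475369/105064) = -1426107/105064 ≈ -13.574)
r + 210645 = -1426107/105064 + 210645 = 22129780173/105064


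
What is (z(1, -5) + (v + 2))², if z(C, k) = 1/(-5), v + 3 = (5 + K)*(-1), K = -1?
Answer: 676/25 ≈ 27.040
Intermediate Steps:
v = -7 (v = -3 + (5 - 1)*(-1) = -3 + 4*(-1) = -3 - 4 = -7)
z(C, k) = -⅕
(z(1, -5) + (v + 2))² = (-⅕ + (-7 + 2))² = (-⅕ - 5)² = (-26/5)² = 676/25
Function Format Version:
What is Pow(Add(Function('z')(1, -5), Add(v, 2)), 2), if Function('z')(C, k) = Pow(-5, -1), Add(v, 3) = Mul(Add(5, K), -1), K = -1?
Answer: Rational(676, 25) ≈ 27.040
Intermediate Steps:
v = -7 (v = Add(-3, Mul(Add(5, -1), -1)) = Add(-3, Mul(4, -1)) = Add(-3, -4) = -7)
Function('z')(C, k) = Rational(-1, 5)
Pow(Add(Function('z')(1, -5), Add(v, 2)), 2) = Pow(Add(Rational(-1, 5), Add(-7, 2)), 2) = Pow(Add(Rational(-1, 5), -5), 2) = Pow(Rational(-26, 5), 2) = Rational(676, 25)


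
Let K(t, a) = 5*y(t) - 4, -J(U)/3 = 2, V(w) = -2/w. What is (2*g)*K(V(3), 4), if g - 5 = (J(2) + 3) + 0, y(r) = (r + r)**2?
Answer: 176/9 ≈ 19.556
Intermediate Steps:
y(r) = 4*r**2 (y(r) = (2*r)**2 = 4*r**2)
J(U) = -6 (J(U) = -3*2 = -6)
g = 2 (g = 5 + ((-6 + 3) + 0) = 5 + (-3 + 0) = 5 - 3 = 2)
K(t, a) = -4 + 20*t**2 (K(t, a) = 5*(4*t**2) - 4 = 20*t**2 - 4 = -4 + 20*t**2)
(2*g)*K(V(3), 4) = (2*2)*(-4 + 20*(-2/3)**2) = 4*(-4 + 20*(-2*1/3)**2) = 4*(-4 + 20*(-2/3)**2) = 4*(-4 + 20*(4/9)) = 4*(-4 + 80/9) = 4*(44/9) = 176/9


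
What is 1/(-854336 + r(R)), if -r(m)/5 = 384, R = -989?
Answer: -1/856256 ≈ -1.1679e-6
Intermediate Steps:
r(m) = -1920 (r(m) = -5*384 = -1920)
1/(-854336 + r(R)) = 1/(-854336 - 1920) = 1/(-856256) = -1/856256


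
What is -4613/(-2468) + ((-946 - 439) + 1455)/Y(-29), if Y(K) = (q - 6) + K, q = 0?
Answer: -323/2468 ≈ -0.13088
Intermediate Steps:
Y(K) = -6 + K (Y(K) = (0 - 6) + K = -6 + K)
-4613/(-2468) + ((-946 - 439) + 1455)/Y(-29) = -4613/(-2468) + ((-946 - 439) + 1455)/(-6 - 29) = -4613*(-1/2468) + (-1385 + 1455)/(-35) = 4613/2468 + 70*(-1/35) = 4613/2468 - 2 = -323/2468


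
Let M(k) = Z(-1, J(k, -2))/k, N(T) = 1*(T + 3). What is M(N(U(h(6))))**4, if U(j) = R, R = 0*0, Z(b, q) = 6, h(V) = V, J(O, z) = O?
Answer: 16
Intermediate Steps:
R = 0
U(j) = 0
N(T) = 3 + T (N(T) = 1*(3 + T) = 3 + T)
M(k) = 6/k
M(N(U(h(6))))**4 = (6/(3 + 0))**4 = (6/3)**4 = (6*(1/3))**4 = 2**4 = 16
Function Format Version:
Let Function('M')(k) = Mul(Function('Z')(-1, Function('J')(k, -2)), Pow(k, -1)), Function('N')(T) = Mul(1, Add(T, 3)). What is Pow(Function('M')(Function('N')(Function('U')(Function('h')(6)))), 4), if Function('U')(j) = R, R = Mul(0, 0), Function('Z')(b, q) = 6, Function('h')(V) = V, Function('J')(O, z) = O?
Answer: 16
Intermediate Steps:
R = 0
Function('U')(j) = 0
Function('N')(T) = Add(3, T) (Function('N')(T) = Mul(1, Add(3, T)) = Add(3, T))
Function('M')(k) = Mul(6, Pow(k, -1))
Pow(Function('M')(Function('N')(Function('U')(Function('h')(6)))), 4) = Pow(Mul(6, Pow(Add(3, 0), -1)), 4) = Pow(Mul(6, Pow(3, -1)), 4) = Pow(Mul(6, Rational(1, 3)), 4) = Pow(2, 4) = 16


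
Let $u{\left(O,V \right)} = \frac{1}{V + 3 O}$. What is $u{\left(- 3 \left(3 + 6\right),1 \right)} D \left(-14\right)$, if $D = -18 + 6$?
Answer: $- \frac{21}{10} \approx -2.1$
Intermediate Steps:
$D = -12$
$u{\left(- 3 \left(3 + 6\right),1 \right)} D \left(-14\right) = \frac{1}{1 + 3 \left(- 3 \left(3 + 6\right)\right)} \left(-12\right) \left(-14\right) = \frac{1}{1 + 3 \left(\left(-3\right) 9\right)} \left(-12\right) \left(-14\right) = \frac{1}{1 + 3 \left(-27\right)} \left(-12\right) \left(-14\right) = \frac{1}{1 - 81} \left(-12\right) \left(-14\right) = \frac{1}{-80} \left(-12\right) \left(-14\right) = \left(- \frac{1}{80}\right) \left(-12\right) \left(-14\right) = \frac{3}{20} \left(-14\right) = - \frac{21}{10}$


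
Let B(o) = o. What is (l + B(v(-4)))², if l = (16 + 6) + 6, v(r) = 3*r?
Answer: 256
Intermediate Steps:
l = 28 (l = 22 + 6 = 28)
(l + B(v(-4)))² = (28 + 3*(-4))² = (28 - 12)² = 16² = 256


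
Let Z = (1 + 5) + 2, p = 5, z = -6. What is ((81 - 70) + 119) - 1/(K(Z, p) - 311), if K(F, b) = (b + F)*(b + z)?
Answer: 42121/324 ≈ 130.00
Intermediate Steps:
Z = 8 (Z = 6 + 2 = 8)
K(F, b) = (-6 + b)*(F + b) (K(F, b) = (b + F)*(b - 6) = (F + b)*(-6 + b) = (-6 + b)*(F + b))
((81 - 70) + 119) - 1/(K(Z, p) - 311) = ((81 - 70) + 119) - 1/((5² - 6*8 - 6*5 + 8*5) - 311) = (11 + 119) - 1/((25 - 48 - 30 + 40) - 311) = 130 - 1/(-13 - 311) = 130 - 1/(-324) = 130 - 1*(-1/324) = 130 + 1/324 = 42121/324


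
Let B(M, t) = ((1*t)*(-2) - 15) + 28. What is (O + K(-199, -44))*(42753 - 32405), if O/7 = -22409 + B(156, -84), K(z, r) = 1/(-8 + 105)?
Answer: -156180408228/97 ≈ -1.6101e+9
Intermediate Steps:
B(M, t) = 13 - 2*t (B(M, t) = (t*(-2) - 15) + 28 = (-2*t - 15) + 28 = (-15 - 2*t) + 28 = 13 - 2*t)
K(z, r) = 1/97
O = -155596 (O = 7*(-22409 + (13 - 2*(-84))) = 7*(-22409 + (13 + 168)) = 7*(-22409 + 181) = 7*(-22228) = -155596)
(O + K(-199, -44))*(42753 - 32405) = (-155596 + 1/97)*(42753 - 32405) = -15092811/97*10348 = -156180408228/97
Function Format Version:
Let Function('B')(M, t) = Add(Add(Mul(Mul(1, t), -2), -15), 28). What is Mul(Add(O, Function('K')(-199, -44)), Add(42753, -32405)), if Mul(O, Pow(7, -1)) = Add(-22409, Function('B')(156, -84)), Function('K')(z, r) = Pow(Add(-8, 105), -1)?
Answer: Rational(-156180408228, 97) ≈ -1.6101e+9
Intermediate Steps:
Function('B')(M, t) = Add(13, Mul(-2, t)) (Function('B')(M, t) = Add(Add(Mul(t, -2), -15), 28) = Add(Add(Mul(-2, t), -15), 28) = Add(Add(-15, Mul(-2, t)), 28) = Add(13, Mul(-2, t)))
Function('K')(z, r) = Rational(1, 97) (Function('K')(z, r) = Pow(97, -1) = Rational(1, 97))
O = -155596 (O = Mul(7, Add(-22409, Add(13, Mul(-2, -84)))) = Mul(7, Add(-22409, Add(13, 168))) = Mul(7, Add(-22409, 181)) = Mul(7, -22228) = -155596)
Mul(Add(O, Function('K')(-199, -44)), Add(42753, -32405)) = Mul(Add(-155596, Rational(1, 97)), Add(42753, -32405)) = Mul(Rational(-15092811, 97), 10348) = Rational(-156180408228, 97)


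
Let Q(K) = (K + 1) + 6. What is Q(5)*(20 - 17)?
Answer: 36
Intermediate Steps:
Q(K) = 7 + K (Q(K) = (1 + K) + 6 = 7 + K)
Q(5)*(20 - 17) = (7 + 5)*(20 - 17) = 12*3 = 36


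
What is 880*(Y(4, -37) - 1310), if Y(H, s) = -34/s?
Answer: -42623680/37 ≈ -1.1520e+6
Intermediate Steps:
880*(Y(4, -37) - 1310) = 880*(-34/(-37) - 1310) = 880*(-34*(-1/37) - 1310) = 880*(34/37 - 1310) = 880*(-48436/37) = -42623680/37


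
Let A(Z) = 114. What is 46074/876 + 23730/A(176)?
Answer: 723331/2774 ≈ 260.75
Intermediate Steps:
46074/876 + 23730/A(176) = 46074/876 + 23730/114 = 46074*(1/876) + 23730*(1/114) = 7679/146 + 3955/19 = 723331/2774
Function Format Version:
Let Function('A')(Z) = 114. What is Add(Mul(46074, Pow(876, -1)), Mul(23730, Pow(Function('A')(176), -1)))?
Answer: Rational(723331, 2774) ≈ 260.75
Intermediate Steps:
Add(Mul(46074, Pow(876, -1)), Mul(23730, Pow(Function('A')(176), -1))) = Add(Mul(46074, Pow(876, -1)), Mul(23730, Pow(114, -1))) = Add(Mul(46074, Rational(1, 876)), Mul(23730, Rational(1, 114))) = Add(Rational(7679, 146), Rational(3955, 19)) = Rational(723331, 2774)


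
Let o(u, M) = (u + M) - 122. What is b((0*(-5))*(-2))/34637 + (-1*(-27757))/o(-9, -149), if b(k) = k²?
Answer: -27757/280 ≈ -99.132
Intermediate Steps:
o(u, M) = -122 + M + u (o(u, M) = (M + u) - 122 = -122 + M + u)
b((0*(-5))*(-2))/34637 + (-1*(-27757))/o(-9, -149) = ((0*(-5))*(-2))²/34637 + (-1*(-27757))/(-122 - 149 - 9) = (0*(-2))²*(1/34637) + 27757/(-280) = 0²*(1/34637) + 27757*(-1/280) = 0*(1/34637) - 27757/280 = 0 - 27757/280 = -27757/280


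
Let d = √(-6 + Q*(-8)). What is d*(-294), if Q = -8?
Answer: -294*√58 ≈ -2239.0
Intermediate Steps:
d = √58 (d = √(-6 - 8*(-8)) = √(-6 + 64) = √58 ≈ 7.6158)
d*(-294) = √58*(-294) = -294*√58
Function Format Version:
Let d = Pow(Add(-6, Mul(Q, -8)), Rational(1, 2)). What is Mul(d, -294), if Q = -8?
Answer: Mul(-294, Pow(58, Rational(1, 2))) ≈ -2239.0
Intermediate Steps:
d = Pow(58, Rational(1, 2)) (d = Pow(Add(-6, Mul(-8, -8)), Rational(1, 2)) = Pow(Add(-6, 64), Rational(1, 2)) = Pow(58, Rational(1, 2)) ≈ 7.6158)
Mul(d, -294) = Mul(Pow(58, Rational(1, 2)), -294) = Mul(-294, Pow(58, Rational(1, 2)))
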